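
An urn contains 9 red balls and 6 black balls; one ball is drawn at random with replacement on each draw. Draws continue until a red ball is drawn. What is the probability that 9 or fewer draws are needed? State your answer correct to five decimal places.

0.99974

Y = number of draws to the first success; geometric, p = 0.60.
P(Y ≤ 9) = 1 − (1−p)^9 = 1 − 0.0002621 = 0.9997379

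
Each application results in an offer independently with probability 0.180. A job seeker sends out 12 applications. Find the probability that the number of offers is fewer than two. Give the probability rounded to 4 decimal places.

0.3359

X ~ Binomial(12, 0.18); P(X ≤ 1) = Σ C(12,k) p^k (1−p)^(12−k) over k:
  k=0: C(12,0)·0.18^0·0.82^12 = 0.092420
  k=1: C(12,1)·0.18^1·0.82^11 = 0.243448
Total = 0.335868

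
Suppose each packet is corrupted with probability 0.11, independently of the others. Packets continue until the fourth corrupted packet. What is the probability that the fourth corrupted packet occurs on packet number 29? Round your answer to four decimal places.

0.0260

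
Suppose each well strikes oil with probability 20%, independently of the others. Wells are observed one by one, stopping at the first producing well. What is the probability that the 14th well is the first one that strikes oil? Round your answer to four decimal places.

Geometric (trials to first success), p = 0.20.
P(Y = 14) = (1−p)^13 · p = 0.054976 · 0.20 = 0.010995

0.0110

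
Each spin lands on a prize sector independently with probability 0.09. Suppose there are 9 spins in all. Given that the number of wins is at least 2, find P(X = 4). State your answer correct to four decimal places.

X ~ Binomial(9, 0.09). Want P(X=4 | X≥2) = P(X=4) / P(X≥2).
P(X=4) = C(9,4)·0.09^4·0.91^5 = 0.005159
P(X≥2) = 1 − 0.427930 − 0.380905 = 0.191166
Ratio = 0.005159 / 0.191166 = 0.026986

0.0270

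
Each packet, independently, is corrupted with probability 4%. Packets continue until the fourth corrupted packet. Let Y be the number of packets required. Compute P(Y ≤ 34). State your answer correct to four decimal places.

Finishing within 34 packets ⇔ at least 4 successes in the first 34. With X ~ Binomial(34, 0.04), P(Y ≤ 34) = 1 − P(X ≤ 3).
  k=0: C(34,0)·0.04^0·0.96^34 = 0.249587
  k=1: C(34,1)·0.04^1·0.96^33 = 0.353582
  k=2: C(34,2)·0.04^2·0.96^32 = 0.243087
  k=3: C(34,3)·0.04^3·0.96^31 = 0.108039
1 − 0.954295 = 0.045705

0.0457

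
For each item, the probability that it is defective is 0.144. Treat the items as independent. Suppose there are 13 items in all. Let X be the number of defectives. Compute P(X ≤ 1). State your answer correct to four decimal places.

X ~ Binomial(13, 0.144); P(X ≤ 1) = Σ C(13,k) p^k (1−p)^(13−k) over k:
  k=0: C(13,0)·0.144^0·0.856^13 = 0.132483
  k=1: C(13,1)·0.144^1·0.856^12 = 0.289728
Total = 0.422211

0.4222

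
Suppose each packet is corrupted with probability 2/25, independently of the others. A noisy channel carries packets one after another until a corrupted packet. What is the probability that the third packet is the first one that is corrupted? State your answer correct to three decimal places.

Geometric (trials to first success), p = 0.08.
P(Y = 3) = (1−p)^2 · p = 0.8464 · 0.08 = 0.06771

0.068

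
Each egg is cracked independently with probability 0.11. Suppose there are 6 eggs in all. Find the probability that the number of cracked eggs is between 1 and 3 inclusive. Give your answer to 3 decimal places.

0.501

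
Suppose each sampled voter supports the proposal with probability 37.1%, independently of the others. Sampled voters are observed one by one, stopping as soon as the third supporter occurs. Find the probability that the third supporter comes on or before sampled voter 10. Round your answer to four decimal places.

Finishing within 10 sampled voters ⇔ at least 3 successes in the first 10. With X ~ Binomial(10, 0.371), P(Y ≤ 10) = 1 − P(X ≤ 2).
  k=0: C(10,0)·0.371^0·0.629^10 = 0.009694
  k=1: C(10,1)·0.371^1·0.629^9 = 0.057178
  k=2: C(10,2)·0.371^2·0.629^8 = 0.151763
1 − 0.218635 = 0.781365

0.7814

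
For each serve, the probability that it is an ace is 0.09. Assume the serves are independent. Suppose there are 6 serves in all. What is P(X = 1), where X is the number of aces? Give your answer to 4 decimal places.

X ~ Binomial(n=6, p=0.09).
P(X=1) = C(6,1) · p^1 · (1−p)^5
= 6 · 0.09 · 0.62403 = 0.336977

0.3370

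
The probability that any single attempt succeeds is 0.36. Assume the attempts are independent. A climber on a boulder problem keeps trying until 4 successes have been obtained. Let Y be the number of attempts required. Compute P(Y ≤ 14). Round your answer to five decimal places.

0.80183

Finishing within 14 attempts ⇔ at least 4 successes in the first 14. With X ~ Binomial(14, 0.36), P(Y ≤ 14) = 1 − P(X ≤ 3).
  k=0: C(14,0)·0.36^0·0.64^14 = 0.0019343
  k=1: C(14,1)·0.36^1·0.64^13 = 0.0152325
  k=2: C(14,2)·0.36^2·0.64^12 = 0.0556937
  k=3: C(14,3)·0.36^3·0.64^11 = 0.1253108
1 − 0.1981713 = 0.8018287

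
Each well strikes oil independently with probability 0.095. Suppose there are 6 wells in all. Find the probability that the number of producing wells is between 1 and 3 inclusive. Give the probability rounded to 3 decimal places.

X ~ Binomial(6, 0.095); P(1 ≤ X ≤ 3) = Σ C(6,k) p^k (1−p)^(6−k) over k:
  k=1: C(6,1)·0.095^1·0.905^5 = 0.34603
  k=2: C(6,2)·0.095^2·0.905^4 = 0.09081
  k=3: C(6,3)·0.095^3·0.905^3 = 0.01271
Total = 0.44955

0.450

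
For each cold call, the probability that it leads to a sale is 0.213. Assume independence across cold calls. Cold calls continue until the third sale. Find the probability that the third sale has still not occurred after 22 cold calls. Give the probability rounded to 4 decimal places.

Needing more than 22 cold calls ⇔ fewer than 3 successes in the first 22. With X ~ Binomial(22, 0.213), P(Y > 22) = P(X ≤ 2).
  k=0: C(22,0)·0.213^0·0.787^22 = 0.005146
  k=1: C(22,1)·0.213^1·0.787^21 = 0.030639
  k=2: C(22,2)·0.213^2·0.787^20 = 0.087069
P(X ≤ 2) = 0.122854

0.1229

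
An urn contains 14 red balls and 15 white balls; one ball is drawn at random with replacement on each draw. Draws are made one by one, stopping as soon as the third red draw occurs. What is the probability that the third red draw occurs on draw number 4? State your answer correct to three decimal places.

0.175

Y = trial on which the third success occurs; negative binomial, r=3, p=0.482759.
P(Y=4) = C(3,2) · p^3 · (1−p)^1
= 3 · 0.11251 · 0.51724 = 0.17458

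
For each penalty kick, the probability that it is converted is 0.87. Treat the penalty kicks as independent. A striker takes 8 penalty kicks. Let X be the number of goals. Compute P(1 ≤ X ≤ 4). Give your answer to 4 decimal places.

0.0129

X ~ Binomial(8, 0.87); P(1 ≤ X ≤ 4) = Σ C(8,k) p^k (1−p)^(8−k) over k:
  k=1: C(8,1)·0.87^1·0.13^7 = 0.000004
  k=2: C(8,2)·0.87^2·0.13^6 = 0.000102
  k=3: C(8,3)·0.87^3·0.13^5 = 0.001369
  k=4: C(8,4)·0.87^4·0.13^4 = 0.011454
Total = 0.012930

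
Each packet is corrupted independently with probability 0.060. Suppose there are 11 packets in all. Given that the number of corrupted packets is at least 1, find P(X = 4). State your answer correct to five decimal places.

X ~ Binomial(11, 0.06). Want P(X=4 | X≥1) = P(X=4) / P(X≥1).
P(X=4) = C(11,4)·0.06^4·0.94^7 = 0.0027734
P(X≥1) = 1 − 0.5062982 = 0.4937018
Ratio = 0.0027734 / 0.4937018 = 0.0056176

0.00562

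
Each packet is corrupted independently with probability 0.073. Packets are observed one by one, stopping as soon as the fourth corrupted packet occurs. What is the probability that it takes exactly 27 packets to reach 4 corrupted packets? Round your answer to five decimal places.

0.01292

Y = trial on which the fourth success occurs; negative binomial, r=4, p=0.073.
P(Y=27) = C(26,3) · p^4 · (1−p)^23
= 2600 · 2.8398e-05 · 0.17492 = 0.0129151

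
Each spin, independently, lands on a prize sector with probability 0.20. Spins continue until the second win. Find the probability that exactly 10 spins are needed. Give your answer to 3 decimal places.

Y = trial on which the second success occurs; negative binomial, r=2, p=0.20.
P(Y=10) = C(9,1) · p^2 · (1−p)^8
= 9 · 0.04 · 0.16777 = 0.06040

0.060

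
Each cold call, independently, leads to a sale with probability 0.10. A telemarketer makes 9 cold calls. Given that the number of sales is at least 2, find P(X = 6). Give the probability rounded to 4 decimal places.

0.0003

X ~ Binomial(9, 0.10). Want P(X=6 | X≥2) = P(X=6) / P(X≥2).
P(X=6) = C(9,6)·0.10^6·0.90^3 = 0.000061
P(X≥2) = 1 − 0.387420 − 0.387420 = 0.225159
Ratio = 0.000061 / 0.225159 = 0.000272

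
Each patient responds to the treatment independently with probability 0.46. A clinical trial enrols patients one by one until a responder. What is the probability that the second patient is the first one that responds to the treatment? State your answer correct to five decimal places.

Geometric (trials to first success), p = 0.46.
P(Y = 2) = (1−p)^1 · p = 0.54 · 0.46 = 0.2484000

0.24840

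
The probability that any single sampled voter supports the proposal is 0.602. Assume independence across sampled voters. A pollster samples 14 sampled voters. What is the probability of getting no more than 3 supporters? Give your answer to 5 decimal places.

X ~ Binomial(14, 0.602); P(X ≤ 3) = Σ C(14,k) p^k (1−p)^(14−k) over k:
  k=0: C(14,0)·0.602^0·0.398^14 = 0.0000025
  k=1: C(14,1)·0.602^1·0.398^13 = 0.0000530
  k=2: C(14,2)·0.602^2·0.398^12 = 0.0005210
  k=3: C(14,3)·0.602^3·0.398^11 = 0.0031521
Total = 0.0037286

0.00373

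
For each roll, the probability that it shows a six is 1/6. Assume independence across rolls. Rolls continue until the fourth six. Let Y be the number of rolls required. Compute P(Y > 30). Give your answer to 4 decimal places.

0.2396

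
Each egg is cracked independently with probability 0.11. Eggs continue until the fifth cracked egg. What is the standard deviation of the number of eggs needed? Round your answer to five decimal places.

Y = total eggs until the fifth success; negative binomial with r=5, p=0.11.
SD(Y) = √[r(1−p)/p²] = √(367.7685950) = 19.1772937

19.17729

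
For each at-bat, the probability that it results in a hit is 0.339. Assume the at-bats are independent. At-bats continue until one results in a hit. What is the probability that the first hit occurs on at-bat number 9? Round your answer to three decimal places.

0.012

Geometric (trials to first success), p = 0.339.
P(Y = 9) = (1−p)^8 · p = 0.036443 · 0.339 = 0.01235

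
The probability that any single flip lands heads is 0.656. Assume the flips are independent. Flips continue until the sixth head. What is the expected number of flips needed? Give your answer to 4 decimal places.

Y = total flips until the sixth success; negative binomial with r=6, p=0.656.
E[Y] = r / p = 6 / 0.656 = 9.146341

9.1463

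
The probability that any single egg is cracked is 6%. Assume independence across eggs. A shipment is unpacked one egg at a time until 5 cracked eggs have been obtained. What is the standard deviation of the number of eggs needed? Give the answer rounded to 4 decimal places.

Y = total eggs until the fifth success; negative binomial with r=5, p=0.06.
SD(Y) = √[r(1−p)/p²] = √(1305.555556) = 36.132472

36.1325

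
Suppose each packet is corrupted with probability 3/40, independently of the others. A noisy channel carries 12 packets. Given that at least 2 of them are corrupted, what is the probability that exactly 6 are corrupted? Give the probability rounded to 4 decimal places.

0.0005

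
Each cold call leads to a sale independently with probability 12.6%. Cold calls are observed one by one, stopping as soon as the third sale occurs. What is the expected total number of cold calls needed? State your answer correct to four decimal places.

23.8095

Y = total cold calls until the third success; negative binomial with r=3, p=0.126.
E[Y] = r / p = 3 / 0.126 = 23.809524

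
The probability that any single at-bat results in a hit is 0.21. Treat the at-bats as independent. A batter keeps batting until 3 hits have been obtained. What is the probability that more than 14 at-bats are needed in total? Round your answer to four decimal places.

0.4113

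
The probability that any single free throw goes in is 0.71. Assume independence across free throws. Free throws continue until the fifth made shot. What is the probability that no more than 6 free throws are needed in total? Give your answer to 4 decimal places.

0.4420

Finishing within 6 free throws ⇔ at least 5 successes in the first 6. With X ~ Binomial(6, 0.71), P(Y ≤ 6) = 1 − P(X ≤ 4).
  k=0: C(6,0)·0.71^0·0.29^6 = 0.000595
  k=1: C(6,1)·0.71^1·0.29^5 = 0.008738
  k=2: C(6,2)·0.71^2·0.29^4 = 0.053481
  k=3: C(6,3)·0.71^3·0.29^3 = 0.174582
  k=4: C(6,4)·0.71^4·0.29^2 = 0.320568
1 − 0.557964 = 0.442036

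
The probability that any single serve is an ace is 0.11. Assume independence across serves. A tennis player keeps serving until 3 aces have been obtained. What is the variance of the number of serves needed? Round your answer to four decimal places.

Y = total serves until the third success; negative binomial with r=3, p=0.11.
Var(Y) = r(1−p)/p² = 3·0.89 / 0.11² = 220.661157

220.6612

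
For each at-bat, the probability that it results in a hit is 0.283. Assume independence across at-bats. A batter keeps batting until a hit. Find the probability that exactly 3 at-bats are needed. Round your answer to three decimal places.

Geometric (trials to first success), p = 0.283.
P(Y = 3) = (1−p)^2 · p = 0.51409 · 0.283 = 0.14549

0.145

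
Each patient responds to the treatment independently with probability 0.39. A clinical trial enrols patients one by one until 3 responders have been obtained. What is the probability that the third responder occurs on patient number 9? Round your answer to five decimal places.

Y = trial on which the third success occurs; negative binomial, r=3, p=0.39.
P(Y=9) = C(8,2) · p^3 · (1−p)^6
= 28 · 0.059319 · 0.05152 = 0.0855718

0.08557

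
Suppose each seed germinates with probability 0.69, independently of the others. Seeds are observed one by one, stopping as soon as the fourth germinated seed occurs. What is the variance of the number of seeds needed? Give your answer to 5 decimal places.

2.60449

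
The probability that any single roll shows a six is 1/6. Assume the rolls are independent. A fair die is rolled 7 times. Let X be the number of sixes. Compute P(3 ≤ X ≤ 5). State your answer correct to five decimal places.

0.09565

X ~ Binomial(7, 0.166667); P(3 ≤ X ≤ 5) = Σ C(7,k) p^k (1−p)^(7−k) over k:
  k=3: C(7,3)·0.166667^3·0.833333^4 = 0.0781429
  k=4: C(7,4)·0.166667^4·0.833333^3 = 0.0156286
  k=5: C(7,5)·0.166667^5·0.833333^2 = 0.0018754
Total = 0.0956469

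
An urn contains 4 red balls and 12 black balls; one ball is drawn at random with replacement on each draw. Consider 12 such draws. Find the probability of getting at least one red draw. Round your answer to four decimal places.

P(at least one) = 1 − P(none) = 1 − (1 − 0.25)^12
= 1 − 0.031676 = 0.968324

0.9683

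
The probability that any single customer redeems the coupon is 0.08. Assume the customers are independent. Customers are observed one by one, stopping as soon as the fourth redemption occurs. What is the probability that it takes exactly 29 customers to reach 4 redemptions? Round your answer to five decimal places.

0.01669

Y = trial on which the fourth success occurs; negative binomial, r=4, p=0.08.
P(Y=29) = C(28,3) · p^4 · (1−p)^25
= 3276 · 4.096e-05 · 0.12436 = 0.0166878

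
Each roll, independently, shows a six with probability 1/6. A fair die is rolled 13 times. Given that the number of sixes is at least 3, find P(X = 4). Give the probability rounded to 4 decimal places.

X ~ Binomial(13, 0.166667). Want P(X=4 | X≥3) = P(X=4) / P(X≥3).
P(X=4) = C(13,4)·0.166667^4·0.833333^9 = 0.106923
P(X≥3) = 1 − 0.093464 − 0.243006 − 0.291607 = 0.371923
Ratio = 0.106923 / 0.371923 = 0.287486

0.2875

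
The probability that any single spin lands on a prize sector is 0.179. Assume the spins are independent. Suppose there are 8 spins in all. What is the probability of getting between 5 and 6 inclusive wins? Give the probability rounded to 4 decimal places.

0.0063

X ~ Binomial(8, 0.179); P(5 ≤ X ≤ 6) = Σ C(8,k) p^k (1−p)^(8−k) over k:
  k=5: C(8,5)·0.179^5·0.821^3 = 0.005695
  k=6: C(8,6)·0.179^6·0.821^2 = 0.000621
Total = 0.006316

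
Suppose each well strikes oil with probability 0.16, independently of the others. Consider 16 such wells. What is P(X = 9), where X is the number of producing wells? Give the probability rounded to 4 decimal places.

X ~ Binomial(n=16, p=0.16).
P(X=9) = C(16,9) · p^9 · (1−p)^7
= 11440 · 6.8719e-08 · 0.29509 = 0.000232

0.0002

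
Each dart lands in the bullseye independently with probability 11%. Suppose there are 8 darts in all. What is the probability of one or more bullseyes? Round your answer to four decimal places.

0.6063

P(at least one) = 1 − P(none) = 1 − (1 − 0.11)^8
= 1 − 0.393659 = 0.606341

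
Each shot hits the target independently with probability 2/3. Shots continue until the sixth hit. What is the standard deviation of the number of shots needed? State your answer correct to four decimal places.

2.1213

Y = total shots until the sixth success; negative binomial with r=6, p=0.666667.
SD(Y) = √[r(1−p)/p²] = √(4.500000) = 2.121320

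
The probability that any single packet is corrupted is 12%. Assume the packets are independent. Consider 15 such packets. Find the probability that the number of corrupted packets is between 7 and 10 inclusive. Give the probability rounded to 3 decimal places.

0.001

X ~ Binomial(15, 0.12); P(7 ≤ X ≤ 10) = Σ C(15,k) p^k (1−p)^(15−k) over k:
  k=7: C(15,7)·0.12^7·0.88^8 = 0.00083
  k=8: C(15,8)·0.12^8·0.88^7 = 0.00011
  k=9: C(15,9)·0.12^9·0.88^6 = 0.00001
  k=10: C(15,10)·0.12^10·0.88^5 = 0.00000
Total = 0.00096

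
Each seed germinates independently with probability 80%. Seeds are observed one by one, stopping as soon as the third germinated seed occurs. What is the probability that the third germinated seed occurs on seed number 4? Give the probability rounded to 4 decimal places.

0.3072

Y = trial on which the third success occurs; negative binomial, r=3, p=0.80.
P(Y=4) = C(3,2) · p^3 · (1−p)^1
= 3 · 0.512 · 0.2 = 0.307200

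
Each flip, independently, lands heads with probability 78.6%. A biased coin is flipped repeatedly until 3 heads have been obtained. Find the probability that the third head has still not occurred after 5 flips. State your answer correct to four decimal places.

Needing more than 5 flips ⇔ fewer than 3 successes in the first 5. With X ~ Binomial(5, 0.786), P(Y > 5) = P(X ≤ 2).
  k=0: C(5,0)·0.786^0·0.214^5 = 0.000449
  k=1: C(5,1)·0.786^1·0.214^4 = 0.008242
  k=2: C(5,2)·0.786^2·0.214^3 = 0.060546
P(X ≤ 2) = 0.069237

0.0692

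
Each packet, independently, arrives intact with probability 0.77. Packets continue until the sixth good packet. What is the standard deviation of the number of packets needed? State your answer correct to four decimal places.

1.5256

Y = total packets until the sixth success; negative binomial with r=6, p=0.77.
SD(Y) = √[r(1−p)/p²] = √(2.327543) = 1.525629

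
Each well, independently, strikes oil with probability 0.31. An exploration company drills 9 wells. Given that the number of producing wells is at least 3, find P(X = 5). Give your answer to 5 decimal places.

X ~ Binomial(9, 0.31). Want P(X=5 | X≥3) = P(X=5) / P(X≥3).
P(X=5) = C(9,5)·0.31^5·0.69^4 = 0.0817665
P(X≥3) = 1 − 0.0354521 − 0.1433497 − 0.2576140 = 0.5635841
Ratio = 0.0817665 / 0.5635841 = 0.1450830

0.14508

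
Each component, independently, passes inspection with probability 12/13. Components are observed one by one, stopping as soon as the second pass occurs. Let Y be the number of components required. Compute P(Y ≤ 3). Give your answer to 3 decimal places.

Finishing within 3 components ⇔ at least 2 successes in the first 3. With X ~ Binomial(3, 0.923077), P(Y ≤ 3) = 1 − P(X ≤ 1).
  k=0: C(3,0)·0.923077^0·0.076923^3 = 0.00046
  k=1: C(3,1)·0.923077^1·0.076923^2 = 0.01639
1 − 0.01684 = 0.98316

0.983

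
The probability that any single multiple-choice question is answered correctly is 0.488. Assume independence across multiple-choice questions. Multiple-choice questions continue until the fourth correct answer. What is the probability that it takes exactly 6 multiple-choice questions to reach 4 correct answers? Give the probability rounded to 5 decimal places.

0.14867

Y = trial on which the fourth success occurs; negative binomial, r=4, p=0.488.
P(Y=6) = C(5,3) · p^4 · (1−p)^2
= 10 · 0.056713 · 0.26214 = 0.1486686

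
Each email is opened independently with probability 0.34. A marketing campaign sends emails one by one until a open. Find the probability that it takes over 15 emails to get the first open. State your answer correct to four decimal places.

Y = number of emails to the first success; geometric, p = 0.34.
P(Y > 15) = P(first 15 all fail) = (1−p)^15 = 0.001964

0.0020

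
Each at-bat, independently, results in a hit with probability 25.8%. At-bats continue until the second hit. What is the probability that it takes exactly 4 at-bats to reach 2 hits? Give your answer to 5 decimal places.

0.10994

Y = trial on which the second success occurs; negative binomial, r=2, p=0.258.
P(Y=4) = C(3,1) · p^2 · (1−p)^2
= 3 · 0.066564 · 0.55056 = 0.1099432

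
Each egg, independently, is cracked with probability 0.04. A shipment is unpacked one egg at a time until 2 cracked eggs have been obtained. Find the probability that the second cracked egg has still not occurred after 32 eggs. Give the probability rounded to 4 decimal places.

Needing more than 32 eggs ⇔ fewer than 2 successes in the first 32. With X ~ Binomial(32, 0.04), P(Y > 32) = P(X ≤ 1).
  k=0: C(32,0)·0.04^0·0.96^32 = 0.270819
  k=1: C(32,1)·0.04^1·0.96^31 = 0.361092
P(X ≤ 1) = 0.631911

0.6319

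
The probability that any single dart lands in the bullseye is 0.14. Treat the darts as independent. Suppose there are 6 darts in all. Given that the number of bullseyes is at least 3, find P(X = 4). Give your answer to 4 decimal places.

X ~ Binomial(6, 0.14). Want P(X=4 | X≥3) = P(X=4) / P(X≥3).
P(X=4) = C(6,4)·0.14^4·0.86^2 = 0.004262
P(X≥3) = 1 − 0.404567 − 0.395159 − 0.160820 = 0.039454
Ratio = 0.004262 / 0.039454 = 0.108022

0.1080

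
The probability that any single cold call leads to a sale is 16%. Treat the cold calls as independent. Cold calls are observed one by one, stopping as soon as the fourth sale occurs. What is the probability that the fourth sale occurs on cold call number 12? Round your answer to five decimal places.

Y = trial on which the fourth success occurs; negative binomial, r=4, p=0.16.
P(Y=12) = C(11,3) · p^4 · (1−p)^8
= 165 · 0.00065536 · 0.24788 = 0.0268039

0.02680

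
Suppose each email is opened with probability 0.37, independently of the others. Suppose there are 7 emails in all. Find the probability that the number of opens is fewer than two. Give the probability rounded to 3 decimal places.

X ~ Binomial(7, 0.37); P(X ≤ 1) = Σ C(7,k) p^k (1−p)^(7−k) over k:
  k=0: C(7,0)·0.37^0·0.63^7 = 0.03939
  k=1: C(7,1)·0.37^1·0.63^6 = 0.16194
Total = 0.20133

0.201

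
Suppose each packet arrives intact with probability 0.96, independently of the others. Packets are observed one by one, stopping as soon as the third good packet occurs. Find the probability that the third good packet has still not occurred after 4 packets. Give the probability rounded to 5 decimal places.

0.00910

Needing more than 4 packets ⇔ fewer than 3 successes in the first 4. With X ~ Binomial(4, 0.96), P(Y > 4) = P(X ≤ 2).
  k=0: C(4,0)·0.96^0·0.04^4 = 0.0000026
  k=1: C(4,1)·0.96^1·0.04^3 = 0.0002458
  k=2: C(4,2)·0.96^2·0.04^2 = 0.0088474
P(X ≤ 2) = 0.0090957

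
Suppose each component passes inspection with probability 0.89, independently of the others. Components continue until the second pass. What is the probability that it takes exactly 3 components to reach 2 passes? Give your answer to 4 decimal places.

0.1743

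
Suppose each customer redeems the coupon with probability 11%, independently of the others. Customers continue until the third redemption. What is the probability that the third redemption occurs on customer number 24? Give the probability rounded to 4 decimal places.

0.0291

Y = trial on which the third success occurs; negative binomial, r=3, p=0.11.
P(Y=24) = C(23,2) · p^3 · (1−p)^21
= 253 · 0.001331 · 0.086535 = 0.029140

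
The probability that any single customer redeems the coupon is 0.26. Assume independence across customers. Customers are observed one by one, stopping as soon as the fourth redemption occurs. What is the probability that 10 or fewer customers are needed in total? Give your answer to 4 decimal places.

0.2479

Finishing within 10 customers ⇔ at least 4 successes in the first 10. With X ~ Binomial(10, 0.26), P(Y ≤ 10) = 1 − P(X ≤ 3).
  k=0: C(10,0)·0.26^0·0.74^10 = 0.049240
  k=1: C(10,1)·0.26^1·0.74^9 = 0.173005
  k=2: C(10,2)·0.26^2·0.74^8 = 0.273535
  k=3: C(10,3)·0.26^3·0.74^7 = 0.256285
1 − 0.752065 = 0.247935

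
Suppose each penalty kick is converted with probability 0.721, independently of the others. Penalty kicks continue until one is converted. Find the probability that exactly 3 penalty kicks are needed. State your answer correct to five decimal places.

Geometric (trials to first success), p = 0.721.
P(Y = 3) = (1−p)^2 · p = 0.077841 · 0.721 = 0.0561234

0.05612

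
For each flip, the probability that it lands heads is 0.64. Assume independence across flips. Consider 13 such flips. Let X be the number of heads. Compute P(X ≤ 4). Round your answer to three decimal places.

X ~ Binomial(13, 0.64); P(X ≤ 4) = Σ C(13,k) p^k (1−p)^(13−k) over k:
  k=0: C(13,0)·0.64^0·0.36^13 = 0.00000
  k=1: C(13,1)·0.64^1·0.36^12 = 0.00004
  k=2: C(13,2)·0.64^2·0.36^11 = 0.00042
  k=3: C(13,3)·0.64^3·0.36^10 = 0.00274
  k=4: C(13,4)·0.64^4·0.36^9 = 0.01218
Total = 0.01539

0.015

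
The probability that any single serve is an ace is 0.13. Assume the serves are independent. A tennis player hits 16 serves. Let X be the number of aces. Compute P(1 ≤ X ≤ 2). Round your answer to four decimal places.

0.5462

X ~ Binomial(16, 0.13); P(1 ≤ X ≤ 2) = Σ C(16,k) p^k (1−p)^(16−k) over k:
  k=1: C(16,1)·0.13^1·0.87^15 = 0.257544
  k=2: C(16,2)·0.13^2·0.87^14 = 0.288627
Total = 0.546172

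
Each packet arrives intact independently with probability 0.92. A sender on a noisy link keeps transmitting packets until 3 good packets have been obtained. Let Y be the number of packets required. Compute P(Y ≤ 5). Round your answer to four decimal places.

Finishing within 5 packets ⇔ at least 3 successes in the first 5. With X ~ Binomial(5, 0.92), P(Y ≤ 5) = 1 − P(X ≤ 2).
  k=0: C(5,0)·0.92^0·0.08^5 = 0.000003
  k=1: C(5,1)·0.92^1·0.08^4 = 0.000188
  k=2: C(5,2)·0.92^2·0.08^3 = 0.004334
1 − 0.004525 = 0.995475

0.9955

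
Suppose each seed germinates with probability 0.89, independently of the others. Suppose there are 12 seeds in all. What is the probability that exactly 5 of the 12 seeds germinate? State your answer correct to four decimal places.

0.0001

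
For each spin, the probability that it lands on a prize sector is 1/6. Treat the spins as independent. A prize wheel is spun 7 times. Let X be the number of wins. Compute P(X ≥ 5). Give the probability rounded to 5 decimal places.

0.00200

X ~ Binomial(7, 0.166667); P(X ≥ 5) = Σ C(7,k) p^k (1−p)^(7−k) over k:
  k=5: C(7,5)·0.166667^5·0.833333^2 = 0.0018754
  k=6: C(7,6)·0.166667^6·0.833333^1 = 0.0001250
  k=7: C(7,7)·0.166667^7·0.833333^0 = 0.0000036
Total = 0.0020040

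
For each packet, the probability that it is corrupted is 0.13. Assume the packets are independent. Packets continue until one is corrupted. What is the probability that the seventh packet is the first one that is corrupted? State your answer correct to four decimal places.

0.0564

Geometric (trials to first success), p = 0.13.
P(Y = 7) = (1−p)^6 · p = 0.43363 · 0.13 = 0.056371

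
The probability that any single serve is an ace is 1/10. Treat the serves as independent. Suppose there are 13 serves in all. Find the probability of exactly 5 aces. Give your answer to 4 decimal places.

0.0055

X ~ Binomial(n=13, p=0.10).
P(X=5) = C(13,5) · p^5 · (1−p)^8
= 1287 · 1e-05 · 0.43047 = 0.005540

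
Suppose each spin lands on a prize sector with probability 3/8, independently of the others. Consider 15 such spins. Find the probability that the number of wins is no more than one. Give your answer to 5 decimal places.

X ~ Binomial(15, 0.375); P(X ≤ 1) = Σ C(15,k) p^k (1−p)^(15−k) over k:
  k=0: C(15,0)·0.375^0·0.625^15 = 0.0008674
  k=1: C(15,1)·0.375^1·0.625^14 = 0.0078063
Total = 0.0086736

0.00867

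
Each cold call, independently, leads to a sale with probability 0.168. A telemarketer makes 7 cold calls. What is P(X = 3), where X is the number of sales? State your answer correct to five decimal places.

X ~ Binomial(n=7, p=0.168).
P(X=3) = C(7,3) · p^3 · (1−p)^4
= 35 · 0.0047416 · 0.47917 = 0.0795223

0.07952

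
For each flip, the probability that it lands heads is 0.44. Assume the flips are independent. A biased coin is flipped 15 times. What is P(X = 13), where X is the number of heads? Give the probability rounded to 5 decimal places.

X ~ Binomial(n=15, p=0.44).
P(X=13) = C(15,13) · p^13 · (1−p)^2
= 105 · 2.3168e-05 · 0.3136 = 0.0007629

0.00076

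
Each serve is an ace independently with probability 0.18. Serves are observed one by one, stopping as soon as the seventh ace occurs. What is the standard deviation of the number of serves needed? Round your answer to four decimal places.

Y = total serves until the seventh success; negative binomial with r=7, p=0.18.
SD(Y) = √[r(1−p)/p²] = √(177.160494) = 13.310165

13.3102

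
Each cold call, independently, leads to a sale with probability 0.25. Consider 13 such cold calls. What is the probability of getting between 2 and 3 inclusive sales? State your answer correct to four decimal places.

X ~ Binomial(13, 0.25); P(2 ≤ X ≤ 3) = Σ C(13,k) p^k (1−p)^(13−k) over k:
  k=2: C(13,2)·0.25^2·0.75^11 = 0.205896
  k=3: C(13,3)·0.25^3·0.75^10 = 0.251651
Total = 0.457547

0.4575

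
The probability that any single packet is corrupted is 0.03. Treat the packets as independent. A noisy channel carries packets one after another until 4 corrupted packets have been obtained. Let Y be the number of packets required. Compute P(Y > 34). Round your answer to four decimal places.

0.9817

Needing more than 34 packets ⇔ fewer than 4 successes in the first 34. With X ~ Binomial(34, 0.03), P(Y > 34) = P(X ≤ 3).
  k=0: C(34,0)·0.03^0·0.97^34 = 0.355009
  k=1: C(34,1)·0.03^1·0.97^33 = 0.373308
  k=2: C(34,2)·0.03^2·0.97^32 = 0.190503
  k=3: C(34,3)·0.03^3·0.97^31 = 0.062846
P(X ≤ 3) = 0.981666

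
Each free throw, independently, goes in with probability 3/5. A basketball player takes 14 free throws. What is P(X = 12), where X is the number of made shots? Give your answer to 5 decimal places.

X ~ Binomial(n=14, p=0.60).
P(X=12) = C(14,12) · p^12 · (1−p)^2
= 91 · 0.0021768 · 0.16 = 0.0316940

0.03169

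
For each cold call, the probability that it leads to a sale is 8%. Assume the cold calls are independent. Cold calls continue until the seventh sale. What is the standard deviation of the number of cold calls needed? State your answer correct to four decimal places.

31.7214

Y = total cold calls until the seventh success; negative binomial with r=7, p=0.08.
SD(Y) = √[r(1−p)/p²] = √(1006.250000) = 31.721444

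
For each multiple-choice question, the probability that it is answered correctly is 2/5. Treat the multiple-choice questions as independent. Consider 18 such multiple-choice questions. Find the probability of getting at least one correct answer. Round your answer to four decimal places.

P(at least one) = 1 − P(none) = 1 − (1 − 0.40)^18
= 1 − 0.000102 = 0.999898

0.9999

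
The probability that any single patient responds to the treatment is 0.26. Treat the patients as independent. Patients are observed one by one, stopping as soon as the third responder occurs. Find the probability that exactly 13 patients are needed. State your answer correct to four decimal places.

0.0571

Y = trial on which the third success occurs; negative binomial, r=3, p=0.26.
P(Y=13) = C(12,2) · p^3 · (1−p)^10
= 66 · 0.017576 · 0.04924 = 0.057119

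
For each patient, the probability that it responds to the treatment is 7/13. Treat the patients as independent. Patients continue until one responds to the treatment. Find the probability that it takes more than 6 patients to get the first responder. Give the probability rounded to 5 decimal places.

Y = number of patients to the first success; geometric, p = 0.538462.
P(Y > 6) = P(first 6 all fail) = (1−p)^6 = 0.0096660

0.00967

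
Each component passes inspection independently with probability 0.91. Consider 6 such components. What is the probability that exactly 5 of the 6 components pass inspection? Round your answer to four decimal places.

X ~ Binomial(n=6, p=0.91).
P(X=5) = C(6,5) · p^5 · (1−p)^1
= 6 · 0.62403 · 0.09 = 0.336977

0.3370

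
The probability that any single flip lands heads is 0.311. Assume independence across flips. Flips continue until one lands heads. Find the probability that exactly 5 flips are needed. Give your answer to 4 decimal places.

Geometric (trials to first success), p = 0.311.
P(Y = 5) = (1−p)^4 · p = 0.22536 · 0.311 = 0.070087

0.0701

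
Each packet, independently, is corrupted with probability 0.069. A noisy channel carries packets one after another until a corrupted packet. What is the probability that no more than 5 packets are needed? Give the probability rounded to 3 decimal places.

0.301

Y = number of packets to the first success; geometric, p = 0.069.
P(Y ≤ 5) = 1 − (1−p)^5 = 1 − 0.69944 = 0.30056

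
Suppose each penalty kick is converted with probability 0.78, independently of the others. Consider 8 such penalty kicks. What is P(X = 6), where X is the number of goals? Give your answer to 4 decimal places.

0.3052

X ~ Binomial(n=8, p=0.78).
P(X=6) = C(8,6) · p^6 · (1−p)^2
= 28 · 0.2252 · 0.0484 = 0.305190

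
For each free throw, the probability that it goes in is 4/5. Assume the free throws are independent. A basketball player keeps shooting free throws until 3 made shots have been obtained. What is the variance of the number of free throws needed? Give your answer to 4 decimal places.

Y = total free throws until the third success; negative binomial with r=3, p=0.80.
Var(Y) = r(1−p)/p² = 3·0.20 / 0.80² = 0.937500

0.9375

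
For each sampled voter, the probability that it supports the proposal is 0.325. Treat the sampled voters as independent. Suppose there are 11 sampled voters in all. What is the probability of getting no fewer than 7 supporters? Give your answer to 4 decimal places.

0.0337

X ~ Binomial(11, 0.325); P(X ≥ 7) = Σ C(11,k) p^k (1−p)^(11−k) over k:
  k=7: C(11,7)·0.325^7·0.675^4 = 0.026237
  k=8: C(11,8)·0.325^8·0.675^3 = 0.006316
  k=9: C(11,9)·0.325^9·0.675^2 = 0.001014
  k=10: C(11,10)·0.325^10·0.675^1 = 0.000098
  k=11: C(11,11)·0.325^11·0.675^0 = 0.000004
Total = 0.033669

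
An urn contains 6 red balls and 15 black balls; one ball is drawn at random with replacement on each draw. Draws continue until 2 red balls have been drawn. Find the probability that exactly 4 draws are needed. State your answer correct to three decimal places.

Y = trial on which the second success occurs; negative binomial, r=2, p=0.285714.
P(Y=4) = C(3,1) · p^2 · (1−p)^2
= 3 · 0.081633 · 0.5102 = 0.12495

0.125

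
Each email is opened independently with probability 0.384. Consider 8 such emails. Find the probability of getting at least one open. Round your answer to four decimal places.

P(at least one) = 1 − P(none) = 1 − (1 − 0.384)^8
= 1 − 0.020732 = 0.979268

0.9793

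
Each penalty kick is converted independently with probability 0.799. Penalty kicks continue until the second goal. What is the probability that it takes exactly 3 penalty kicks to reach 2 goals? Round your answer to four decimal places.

Y = trial on which the second success occurs; negative binomial, r=2, p=0.799.
P(Y=3) = C(2,1) · p^2 · (1−p)^1
= 2 · 0.6384 · 0.201 = 0.256637

0.2566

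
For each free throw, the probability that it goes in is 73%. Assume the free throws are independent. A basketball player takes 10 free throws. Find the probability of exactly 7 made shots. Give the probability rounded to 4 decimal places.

0.2609

X ~ Binomial(n=10, p=0.73).
P(X=7) = C(10,7) · p^7 · (1−p)^3
= 120 · 0.11047 · 0.019683 = 0.260935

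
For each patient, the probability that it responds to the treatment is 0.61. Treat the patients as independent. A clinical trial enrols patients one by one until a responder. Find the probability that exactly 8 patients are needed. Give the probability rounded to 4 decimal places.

0.0008

Geometric (trials to first success), p = 0.61.
P(Y = 8) = (1−p)^7 · p = 0.0013723 · 0.61 = 0.000837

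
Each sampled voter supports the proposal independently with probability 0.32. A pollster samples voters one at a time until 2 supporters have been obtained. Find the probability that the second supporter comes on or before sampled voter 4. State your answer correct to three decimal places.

Finishing within 4 sampled voters ⇔ at least 2 successes in the first 4. With X ~ Binomial(4, 0.32), P(Y ≤ 4) = 1 − P(X ≤ 1).
  k=0: C(4,0)·0.32^0·0.68^4 = 0.21381
  k=1: C(4,1)·0.32^1·0.68^3 = 0.40247
1 − 0.61629 = 0.38371

0.384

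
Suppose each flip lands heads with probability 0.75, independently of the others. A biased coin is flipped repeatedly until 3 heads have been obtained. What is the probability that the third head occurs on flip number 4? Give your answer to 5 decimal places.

Y = trial on which the third success occurs; negative binomial, r=3, p=0.75.
P(Y=4) = C(3,2) · p^3 · (1−p)^1
= 3 · 0.42188 · 0.25 = 0.3164062

0.31641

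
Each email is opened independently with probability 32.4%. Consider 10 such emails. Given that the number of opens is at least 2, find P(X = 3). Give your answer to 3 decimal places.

0.298

X ~ Binomial(10, 0.324). Want P(X=3 | X≥2) = P(X=3) / P(X≥2).
P(X=3) = C(10,3)·0.324^3·0.676^7 = 0.26330
P(X≥2) = 1 − 0.01993 − 0.09551 = 0.88456
Ratio = 0.26330 / 0.88456 = 0.29766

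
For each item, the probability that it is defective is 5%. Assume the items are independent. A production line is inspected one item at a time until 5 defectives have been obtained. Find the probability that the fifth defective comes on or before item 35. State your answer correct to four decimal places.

0.0290

Finishing within 35 items ⇔ at least 5 successes in the first 35. With X ~ Binomial(35, 0.05), P(Y ≤ 35) = 1 − P(X ≤ 4).
  k=0: C(35,0)·0.05^0·0.95^35 = 0.166083
  k=1: C(35,1)·0.05^1·0.95^34 = 0.305943
  k=2: C(35,2)·0.05^2·0.95^33 = 0.273739
  k=3: C(35,3)·0.05^3·0.95^32 = 0.158480
  k=4: C(35,4)·0.05^4·0.95^31 = 0.066729
1 − 0.970974 = 0.029026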